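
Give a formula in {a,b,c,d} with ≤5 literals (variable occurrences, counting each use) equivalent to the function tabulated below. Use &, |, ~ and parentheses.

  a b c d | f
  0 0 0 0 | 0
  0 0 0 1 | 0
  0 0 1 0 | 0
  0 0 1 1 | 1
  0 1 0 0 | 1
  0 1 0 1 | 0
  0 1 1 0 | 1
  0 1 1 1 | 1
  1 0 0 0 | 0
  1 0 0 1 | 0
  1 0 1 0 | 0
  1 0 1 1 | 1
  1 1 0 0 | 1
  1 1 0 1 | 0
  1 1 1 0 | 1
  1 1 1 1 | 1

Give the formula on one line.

((d | b) & (c | ~d))

  (d | b) = 0101111101011111
  ~d = 1010101010101010
  (c | ~d) = 1011101110111011
  ((d | b) & (c | ~d)) = 0001101100011011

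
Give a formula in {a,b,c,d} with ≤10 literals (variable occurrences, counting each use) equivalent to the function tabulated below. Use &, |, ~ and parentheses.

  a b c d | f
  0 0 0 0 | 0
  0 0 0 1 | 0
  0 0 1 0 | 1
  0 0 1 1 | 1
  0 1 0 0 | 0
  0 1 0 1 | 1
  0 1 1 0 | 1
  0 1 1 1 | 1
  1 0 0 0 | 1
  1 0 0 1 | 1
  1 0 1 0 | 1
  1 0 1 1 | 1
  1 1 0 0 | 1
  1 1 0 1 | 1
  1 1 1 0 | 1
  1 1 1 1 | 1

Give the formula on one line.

  (b & d) = 0000010100000101
  ~b = 1111000011110000
  (~b & d) = 0101000001010000
  ((~b & d) | c) = 0111001101110011
  ~a = 1111111100000000
  (b & ~a) = 0000111100000000
  ((b & ~a) | c) = 0011111100110011
  (((~b & d) | c) & ((b & ~a) | c)) = 0011001100110011
  (a | (((~b & d) | c) & ((b & ~a) | c))) = 0011001111111111
  ((b & d) | (a | (((~b & d) | c) & ((b & ~a) | c)))) = 0011011111111111

((b & d) | (a | (((~b & d) | c) & ((b & ~a) | c))))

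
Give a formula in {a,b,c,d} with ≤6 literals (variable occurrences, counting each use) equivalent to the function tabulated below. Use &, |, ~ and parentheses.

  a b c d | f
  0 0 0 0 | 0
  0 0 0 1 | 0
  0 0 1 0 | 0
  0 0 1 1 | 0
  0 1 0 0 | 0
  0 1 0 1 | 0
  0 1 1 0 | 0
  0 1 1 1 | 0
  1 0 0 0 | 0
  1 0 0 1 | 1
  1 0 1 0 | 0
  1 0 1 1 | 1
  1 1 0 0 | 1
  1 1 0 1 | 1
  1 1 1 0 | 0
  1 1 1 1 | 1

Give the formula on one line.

(a & (d | (~c & b)))

  ~c = 1100110011001100
  (~c & b) = 0000110000001100
  (d | (~c & b)) = 0101110101011101
  (a & (d | (~c & b))) = 0000000001011101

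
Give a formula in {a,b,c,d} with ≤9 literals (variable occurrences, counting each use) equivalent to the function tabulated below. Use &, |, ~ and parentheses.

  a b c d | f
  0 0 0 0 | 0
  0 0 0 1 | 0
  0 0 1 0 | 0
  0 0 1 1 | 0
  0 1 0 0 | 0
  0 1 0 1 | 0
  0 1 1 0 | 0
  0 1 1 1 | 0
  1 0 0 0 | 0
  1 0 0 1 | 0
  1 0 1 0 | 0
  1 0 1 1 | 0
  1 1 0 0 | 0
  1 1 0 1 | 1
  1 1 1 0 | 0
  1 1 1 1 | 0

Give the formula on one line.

((~c & a) & ((d & b) | (~a & ~d)))

  ~c = 1100110011001100
  (~c & a) = 0000000011001100
  (d & b) = 0000010100000101
  ~a = 1111111100000000
  ~d = 1010101010101010
  (~a & ~d) = 1010101000000000
  ((d & b) | (~a & ~d)) = 1010111100000101
  ((~c & a) & ((d & b) | (~a & ~d))) = 0000000000000100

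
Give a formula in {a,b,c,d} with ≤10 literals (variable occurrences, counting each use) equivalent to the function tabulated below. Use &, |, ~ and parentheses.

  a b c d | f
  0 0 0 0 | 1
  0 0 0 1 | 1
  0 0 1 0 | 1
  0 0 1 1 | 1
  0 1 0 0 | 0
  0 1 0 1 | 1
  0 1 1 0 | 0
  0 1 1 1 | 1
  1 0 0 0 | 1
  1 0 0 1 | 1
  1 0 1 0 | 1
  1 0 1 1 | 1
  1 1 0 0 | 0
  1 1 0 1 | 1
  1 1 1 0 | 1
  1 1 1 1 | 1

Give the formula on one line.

  (a & c) = 0000000000110011
  ~b = 1111000011110000
  ((a & c) | ~b) = 1111000011110011
  ~a = 1111111100000000
  ~d = 1010101010101010
  (~a | ~d) = 1111111110101010
  (c | (~a | ~d)) = 1111111110111011
  (((a & c) | ~b) & (c | (~a | ~d))) = 1111000010110011
  (d | (((a & c) | ~b) & (c | (~a | ~d)))) = 1111010111110111

(d | (((a & c) | ~b) & (c | (~a | ~d))))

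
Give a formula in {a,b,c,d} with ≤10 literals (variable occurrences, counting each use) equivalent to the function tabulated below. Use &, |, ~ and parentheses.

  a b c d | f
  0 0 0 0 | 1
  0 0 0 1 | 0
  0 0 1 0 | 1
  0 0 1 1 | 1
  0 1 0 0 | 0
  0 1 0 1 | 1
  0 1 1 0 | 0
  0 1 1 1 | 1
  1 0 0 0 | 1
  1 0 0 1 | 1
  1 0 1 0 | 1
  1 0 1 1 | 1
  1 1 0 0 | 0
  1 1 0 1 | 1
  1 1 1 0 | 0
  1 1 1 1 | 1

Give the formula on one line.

((((~b & a) | (c | b)) & d) | ((~d | c) & ~b))

  ~b = 1111000011110000
  (~b & a) = 0000000011110000
  (c | b) = 0011111100111111
  ((~b & a) | (c | b)) = 0011111111111111
  (((~b & a) | (c | b)) & d) = 0001010101010101
  ~d = 1010101010101010
  (~d | c) = 1011101110111011
  ((~d | c) & ~b) = 1011000010110000
  ((((~b & a) | (c | b)) & d) | ((~d | c) & ~b)) = 1011010111110101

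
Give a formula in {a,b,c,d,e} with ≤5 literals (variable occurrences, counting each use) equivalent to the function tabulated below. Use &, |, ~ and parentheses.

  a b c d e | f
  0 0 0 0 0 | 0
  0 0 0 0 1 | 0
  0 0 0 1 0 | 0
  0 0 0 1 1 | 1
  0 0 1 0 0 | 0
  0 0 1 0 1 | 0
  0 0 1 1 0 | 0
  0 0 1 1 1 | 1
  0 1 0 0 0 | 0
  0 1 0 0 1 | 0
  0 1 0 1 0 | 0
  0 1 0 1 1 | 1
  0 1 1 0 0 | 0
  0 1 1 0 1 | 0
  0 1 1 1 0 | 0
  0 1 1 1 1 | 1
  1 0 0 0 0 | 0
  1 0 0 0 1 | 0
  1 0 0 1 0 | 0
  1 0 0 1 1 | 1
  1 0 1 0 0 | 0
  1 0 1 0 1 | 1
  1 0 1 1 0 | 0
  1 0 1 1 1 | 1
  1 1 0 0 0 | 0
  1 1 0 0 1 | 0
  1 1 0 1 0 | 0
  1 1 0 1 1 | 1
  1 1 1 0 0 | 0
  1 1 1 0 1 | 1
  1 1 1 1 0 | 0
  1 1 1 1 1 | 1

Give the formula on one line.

  (a & c) = 00000000000000000000111100001111
  ((a & c) | d) = 00110011001100110011111100111111
  (e & ((a & c) | d)) = 00010001000100010001010100010101

(e & ((a & c) | d))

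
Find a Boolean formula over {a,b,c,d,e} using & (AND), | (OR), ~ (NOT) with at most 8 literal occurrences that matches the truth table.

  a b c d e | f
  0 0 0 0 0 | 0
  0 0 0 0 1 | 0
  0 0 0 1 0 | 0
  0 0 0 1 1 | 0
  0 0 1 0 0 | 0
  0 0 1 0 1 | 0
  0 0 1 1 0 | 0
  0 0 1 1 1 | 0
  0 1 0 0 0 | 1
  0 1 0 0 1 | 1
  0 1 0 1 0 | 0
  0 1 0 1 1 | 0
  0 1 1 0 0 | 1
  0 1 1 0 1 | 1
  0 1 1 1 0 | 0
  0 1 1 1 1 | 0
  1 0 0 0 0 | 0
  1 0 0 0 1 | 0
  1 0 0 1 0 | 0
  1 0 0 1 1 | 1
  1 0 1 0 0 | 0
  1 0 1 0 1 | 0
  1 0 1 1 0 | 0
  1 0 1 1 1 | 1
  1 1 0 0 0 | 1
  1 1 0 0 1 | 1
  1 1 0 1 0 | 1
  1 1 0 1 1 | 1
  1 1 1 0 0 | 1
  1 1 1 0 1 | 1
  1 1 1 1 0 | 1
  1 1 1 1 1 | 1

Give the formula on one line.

(((e & d) | b) & (~d | a))

  (e & d) = 00010001000100010001000100010001
  ((e & d) | b) = 00010001111111110001000111111111
  ~d = 11001100110011001100110011001100
  (~d | a) = 11001100110011001111111111111111
  (((e & d) | b) & (~d | a)) = 00000000110011000001000111111111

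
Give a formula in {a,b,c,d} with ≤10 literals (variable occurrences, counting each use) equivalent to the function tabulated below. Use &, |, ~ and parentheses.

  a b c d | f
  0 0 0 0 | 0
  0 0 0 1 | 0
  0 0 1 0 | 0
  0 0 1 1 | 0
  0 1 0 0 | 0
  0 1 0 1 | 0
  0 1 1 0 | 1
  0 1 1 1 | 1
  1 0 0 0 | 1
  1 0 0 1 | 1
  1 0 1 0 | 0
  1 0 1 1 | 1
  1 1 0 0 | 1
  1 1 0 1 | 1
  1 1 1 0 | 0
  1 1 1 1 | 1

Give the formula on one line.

(((c | a) & (a | b)) & (d | (~a | ~c)))

  (c | a) = 0011001111111111
  (a | b) = 0000111111111111
  ((c | a) & (a | b)) = 0000001111111111
  ~a = 1111111100000000
  ~c = 1100110011001100
  (~a | ~c) = 1111111111001100
  (d | (~a | ~c)) = 1111111111011101
  (((c | a) & (a | b)) & (d | (~a | ~c))) = 0000001111011101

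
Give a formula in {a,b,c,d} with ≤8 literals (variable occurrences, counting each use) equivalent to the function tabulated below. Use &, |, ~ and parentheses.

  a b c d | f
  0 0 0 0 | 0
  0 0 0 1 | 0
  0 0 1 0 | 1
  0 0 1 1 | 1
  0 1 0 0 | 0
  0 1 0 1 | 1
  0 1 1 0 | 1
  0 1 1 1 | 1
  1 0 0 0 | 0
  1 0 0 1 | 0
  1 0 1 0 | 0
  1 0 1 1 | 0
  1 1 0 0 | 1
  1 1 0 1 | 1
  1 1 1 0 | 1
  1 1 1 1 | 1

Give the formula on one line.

  ~a = 1111111100000000
  (c & ~a) = 0011001100000000
  (d & b) = 0000010100000101
  ((c & ~a) | (d & b)) = 0011011100000101
  (a & b) = 0000000000001111
  (((c & ~a) | (d & b)) | (a & b)) = 0011011100001111

(((c & ~a) | (d & b)) | (a & b))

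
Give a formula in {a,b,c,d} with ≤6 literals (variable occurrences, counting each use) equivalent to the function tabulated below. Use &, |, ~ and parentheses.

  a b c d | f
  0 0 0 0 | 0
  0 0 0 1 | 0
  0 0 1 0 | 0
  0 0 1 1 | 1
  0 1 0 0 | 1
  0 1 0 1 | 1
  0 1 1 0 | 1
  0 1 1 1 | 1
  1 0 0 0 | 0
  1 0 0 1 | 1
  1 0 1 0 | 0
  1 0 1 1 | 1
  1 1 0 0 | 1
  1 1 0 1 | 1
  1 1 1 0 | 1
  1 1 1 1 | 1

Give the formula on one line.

  (c | a) = 0011001111111111
  ((c | a) & d) = 0001000101010101
  (((c | a) & d) | b) = 0001111101011111

(((c | a) & d) | b)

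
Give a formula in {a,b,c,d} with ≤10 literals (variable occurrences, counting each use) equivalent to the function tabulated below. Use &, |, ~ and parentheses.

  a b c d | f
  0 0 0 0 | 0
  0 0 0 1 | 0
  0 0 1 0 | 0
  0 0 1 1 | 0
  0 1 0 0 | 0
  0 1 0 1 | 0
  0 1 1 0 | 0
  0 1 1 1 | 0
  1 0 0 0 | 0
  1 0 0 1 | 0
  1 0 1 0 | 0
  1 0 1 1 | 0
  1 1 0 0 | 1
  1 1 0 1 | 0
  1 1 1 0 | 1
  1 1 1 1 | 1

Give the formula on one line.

  ~b = 1111000011110000
  ~a = 1111111100000000
  (~b & ~a) = 1111000000000000
  (d & (~b & ~a)) = 0101000000000000
  ~d = 1010101010101010
  (c | ~d) = 1011101110111011
  (a & (c | ~d)) = 0000000010111011
  ((d & (~b & ~a)) | (a & (c | ~d))) = 0101000010111011
  (b & ((d & (~b & ~a)) | (a & (c | ~d)))) = 0000000000001011

(b & ((d & (~b & ~a)) | (a & (c | ~d))))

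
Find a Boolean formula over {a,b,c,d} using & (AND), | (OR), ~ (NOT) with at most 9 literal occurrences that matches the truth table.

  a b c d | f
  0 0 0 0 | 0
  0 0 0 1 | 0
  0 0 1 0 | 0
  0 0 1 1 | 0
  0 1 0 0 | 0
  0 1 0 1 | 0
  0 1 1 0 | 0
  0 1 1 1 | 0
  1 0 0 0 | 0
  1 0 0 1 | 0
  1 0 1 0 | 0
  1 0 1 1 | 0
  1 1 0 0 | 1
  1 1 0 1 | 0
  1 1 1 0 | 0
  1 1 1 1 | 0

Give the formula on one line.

(~c & ((a & (((~a & ~d) | b) | (d & ~c))) & (~d | ~a)))

  ~c = 1100110011001100
  ~a = 1111111100000000
  ~d = 1010101010101010
  (~a & ~d) = 1010101000000000
  ((~a & ~d) | b) = 1010111100001111
  (d & ~c) = 0100010001000100
  (((~a & ~d) | b) | (d & ~c)) = 1110111101001111
  (a & (((~a & ~d) | b) | (d & ~c))) = 0000000001001111
  (~d | ~a) = 1111111110101010
  ((a & (((~a & ~d) | b) | (d & ~c))) & (~d | ~a)) = 0000000000001010
  (~c & ((a & (((~a & ~d) | b) | (d & ~c))) & (~d | ~a))) = 0000000000001000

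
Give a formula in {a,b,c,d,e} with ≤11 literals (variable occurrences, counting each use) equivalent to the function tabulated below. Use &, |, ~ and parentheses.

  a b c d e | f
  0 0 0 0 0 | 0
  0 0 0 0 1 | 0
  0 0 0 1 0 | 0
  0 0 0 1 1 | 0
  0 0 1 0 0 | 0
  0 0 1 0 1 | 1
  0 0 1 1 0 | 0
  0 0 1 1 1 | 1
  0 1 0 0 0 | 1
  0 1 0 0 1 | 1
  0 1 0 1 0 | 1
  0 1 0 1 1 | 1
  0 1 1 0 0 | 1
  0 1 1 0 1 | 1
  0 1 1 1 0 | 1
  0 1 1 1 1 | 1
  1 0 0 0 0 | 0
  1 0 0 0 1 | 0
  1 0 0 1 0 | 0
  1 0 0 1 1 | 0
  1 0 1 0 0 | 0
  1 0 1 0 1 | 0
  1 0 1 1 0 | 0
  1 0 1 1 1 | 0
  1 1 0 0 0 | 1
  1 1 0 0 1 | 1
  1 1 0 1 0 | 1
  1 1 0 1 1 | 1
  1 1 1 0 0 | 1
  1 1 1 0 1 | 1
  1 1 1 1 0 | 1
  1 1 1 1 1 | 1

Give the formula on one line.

  ~a = 11111111111111110000000000000000
  (b | e) = 01010101111111110101010111111111
  (~a & (b | e)) = 01010101111111110000000000000000
  ~c = 11110000111100001111000011110000
  (b | ~c) = 11110000111111111111000011111111
  ((~a & (b | e)) | (b | ~c)) = 11110101111111111111000011111111
  (a & c) = 00000000000000000000111100001111
  ((a & c) | b) = 00000000111111110000111111111111
  (c | ((a & c) | b)) = 00001111111111110000111111111111
  (((~a & (b | e)) | (b | ~c)) & (c | ((a & c) | b))) = 00000101111111110000000011111111

(((~a & (b | e)) | (b | ~c)) & (c | ((a & c) | b)))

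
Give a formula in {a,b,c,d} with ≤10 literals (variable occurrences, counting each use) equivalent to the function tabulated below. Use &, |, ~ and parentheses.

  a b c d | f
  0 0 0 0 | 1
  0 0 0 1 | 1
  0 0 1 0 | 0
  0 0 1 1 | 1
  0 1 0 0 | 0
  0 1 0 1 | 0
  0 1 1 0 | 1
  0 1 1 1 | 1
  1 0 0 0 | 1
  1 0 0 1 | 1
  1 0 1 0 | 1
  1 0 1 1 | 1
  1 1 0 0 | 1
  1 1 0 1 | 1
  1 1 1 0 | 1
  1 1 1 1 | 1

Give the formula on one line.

  ~a = 1111111100000000
  (d & ~a) = 0101010100000000
  ~b = 1111000011110000
  ((d & ~a) & ~b) = 0101000000000000
  (b & c) = 0000001100000011
  (a | (b & c)) = 0000001111111111
  ~c = 1100110011001100
  (~c & ~b) = 1100000011000000
  ((a | (b & c)) | (~c & ~b)) = 1100001111111111
  (((d & ~a) & ~b) | ((a | (b & c)) | (~c & ~b))) = 1101001111111111

(((d & ~a) & ~b) | ((a | (b & c)) | (~c & ~b)))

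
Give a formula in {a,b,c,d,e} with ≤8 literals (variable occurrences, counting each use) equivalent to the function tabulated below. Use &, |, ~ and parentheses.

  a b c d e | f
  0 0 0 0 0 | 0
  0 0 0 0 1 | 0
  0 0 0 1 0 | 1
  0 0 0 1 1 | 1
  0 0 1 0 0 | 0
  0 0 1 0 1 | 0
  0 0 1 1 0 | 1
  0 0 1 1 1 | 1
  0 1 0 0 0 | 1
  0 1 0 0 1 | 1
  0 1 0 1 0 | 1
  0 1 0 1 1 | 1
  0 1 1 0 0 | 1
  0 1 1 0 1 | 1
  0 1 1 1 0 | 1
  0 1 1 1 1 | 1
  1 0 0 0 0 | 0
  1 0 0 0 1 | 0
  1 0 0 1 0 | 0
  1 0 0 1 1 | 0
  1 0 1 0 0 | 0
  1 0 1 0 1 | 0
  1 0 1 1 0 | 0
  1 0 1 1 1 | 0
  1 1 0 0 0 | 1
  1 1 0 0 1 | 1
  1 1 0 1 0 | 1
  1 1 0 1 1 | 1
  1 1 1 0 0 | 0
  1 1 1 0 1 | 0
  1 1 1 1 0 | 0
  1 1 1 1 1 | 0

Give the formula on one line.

(((~a | ~c) & b) | (d & ~a))

  ~a = 11111111111111110000000000000000
  ~c = 11110000111100001111000011110000
  (~a | ~c) = 11111111111111111111000011110000
  ((~a | ~c) & b) = 00000000111111110000000011110000
  (d & ~a) = 00110011001100110000000000000000
  (((~a | ~c) & b) | (d & ~a)) = 00110011111111110000000011110000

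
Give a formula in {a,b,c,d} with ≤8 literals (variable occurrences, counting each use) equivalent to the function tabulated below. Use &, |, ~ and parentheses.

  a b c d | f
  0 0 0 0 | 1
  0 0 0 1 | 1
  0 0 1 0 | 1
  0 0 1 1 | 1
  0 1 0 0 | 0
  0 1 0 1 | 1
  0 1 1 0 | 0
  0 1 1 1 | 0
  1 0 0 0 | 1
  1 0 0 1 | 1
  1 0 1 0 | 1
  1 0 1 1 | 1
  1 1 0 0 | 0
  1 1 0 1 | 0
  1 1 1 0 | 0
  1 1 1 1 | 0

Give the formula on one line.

(~b | ((d & ~c) & (~c & ~a)))

  ~b = 1111000011110000
  ~c = 1100110011001100
  (d & ~c) = 0100010001000100
  ~a = 1111111100000000
  (~c & ~a) = 1100110000000000
  ((d & ~c) & (~c & ~a)) = 0100010000000000
  (~b | ((d & ~c) & (~c & ~a))) = 1111010011110000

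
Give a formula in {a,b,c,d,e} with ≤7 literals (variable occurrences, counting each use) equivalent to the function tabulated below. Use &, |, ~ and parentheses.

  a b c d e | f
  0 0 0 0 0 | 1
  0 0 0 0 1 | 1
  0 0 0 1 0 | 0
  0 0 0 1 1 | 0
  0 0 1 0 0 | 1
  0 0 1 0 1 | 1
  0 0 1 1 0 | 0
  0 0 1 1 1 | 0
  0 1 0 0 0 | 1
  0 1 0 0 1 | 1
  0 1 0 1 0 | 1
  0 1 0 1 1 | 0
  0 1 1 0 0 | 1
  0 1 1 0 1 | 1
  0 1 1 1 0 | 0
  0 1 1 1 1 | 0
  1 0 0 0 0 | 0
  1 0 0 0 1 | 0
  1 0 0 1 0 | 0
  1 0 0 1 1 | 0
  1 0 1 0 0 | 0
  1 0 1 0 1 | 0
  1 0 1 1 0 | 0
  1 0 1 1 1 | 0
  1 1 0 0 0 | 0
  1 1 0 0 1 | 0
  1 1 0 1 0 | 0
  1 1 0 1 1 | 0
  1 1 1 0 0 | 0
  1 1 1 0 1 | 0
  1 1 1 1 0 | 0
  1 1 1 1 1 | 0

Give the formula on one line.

  ~d = 11001100110011001100110011001100
  ~a = 11111111111111110000000000000000
  (~d & ~a) = 11001100110011000000000000000000
  ~e = 10101010101010101010101010101010
  (~e & ~a) = 10101010101010100000000000000000
  ~c = 11110000111100001111000011110000
  (b & ~c) = 00000000111100000000000011110000
  ((~e & ~a) & (b & ~c)) = 00000000101000000000000000000000
  ((~d & ~a) | ((~e & ~a) & (b & ~c))) = 11001100111011000000000000000000

((~d & ~a) | ((~e & ~a) & (b & ~c)))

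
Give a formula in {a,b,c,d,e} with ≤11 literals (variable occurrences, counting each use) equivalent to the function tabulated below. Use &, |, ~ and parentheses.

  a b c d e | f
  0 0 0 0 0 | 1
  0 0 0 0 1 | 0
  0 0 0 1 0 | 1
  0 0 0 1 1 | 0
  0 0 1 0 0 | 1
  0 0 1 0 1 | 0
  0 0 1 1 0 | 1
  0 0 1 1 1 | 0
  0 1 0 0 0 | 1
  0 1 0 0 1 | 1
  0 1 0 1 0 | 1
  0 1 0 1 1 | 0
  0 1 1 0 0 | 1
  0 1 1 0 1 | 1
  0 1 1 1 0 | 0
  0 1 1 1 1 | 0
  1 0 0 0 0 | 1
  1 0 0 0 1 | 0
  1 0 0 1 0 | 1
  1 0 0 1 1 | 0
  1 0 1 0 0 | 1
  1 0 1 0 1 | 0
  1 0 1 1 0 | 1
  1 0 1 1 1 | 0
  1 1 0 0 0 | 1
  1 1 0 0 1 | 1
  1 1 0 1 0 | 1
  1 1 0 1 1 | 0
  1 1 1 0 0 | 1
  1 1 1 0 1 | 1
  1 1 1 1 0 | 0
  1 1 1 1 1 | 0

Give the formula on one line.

(((a & e) | (~d | (~c | ~b))) & ((b & ~d) | ~e))

  (a & e) = 00000000000000000101010101010101
  ~d = 11001100110011001100110011001100
  ~c = 11110000111100001111000011110000
  ~b = 11111111000000001111111100000000
  (~c | ~b) = 11111111111100001111111111110000
  (~d | (~c | ~b)) = 11111111111111001111111111111100
  ((a & e) | (~d | (~c | ~b))) = 11111111111111001111111111111101
  (b & ~d) = 00000000110011000000000011001100
  ~e = 10101010101010101010101010101010
  ((b & ~d) | ~e) = 10101010111011101010101011101110
  (((a & e) | (~d | (~c | ~b))) & ((b & ~d) | ~e)) = 10101010111011001010101011101100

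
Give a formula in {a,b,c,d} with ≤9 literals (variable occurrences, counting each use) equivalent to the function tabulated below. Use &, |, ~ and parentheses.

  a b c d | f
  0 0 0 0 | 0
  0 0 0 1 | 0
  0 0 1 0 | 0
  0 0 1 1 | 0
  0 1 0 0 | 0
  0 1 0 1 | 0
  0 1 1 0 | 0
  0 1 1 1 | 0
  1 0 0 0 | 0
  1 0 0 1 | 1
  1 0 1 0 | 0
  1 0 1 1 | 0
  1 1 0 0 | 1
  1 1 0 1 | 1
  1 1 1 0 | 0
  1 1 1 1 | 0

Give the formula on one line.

  ~d = 1010101010101010
  (~d & c) = 0010001000100010
  (d | b) = 0101111101011111
  ((~d & c) | (d | b)) = 0111111101111111
  ~c = 1100110011001100
  (((~d & c) | (d | b)) & ~c) = 0100110001001100
  (a & (((~d & c) | (d | b)) & ~c)) = 0000000001001100

(a & (((~d & c) | (d | b)) & ~c))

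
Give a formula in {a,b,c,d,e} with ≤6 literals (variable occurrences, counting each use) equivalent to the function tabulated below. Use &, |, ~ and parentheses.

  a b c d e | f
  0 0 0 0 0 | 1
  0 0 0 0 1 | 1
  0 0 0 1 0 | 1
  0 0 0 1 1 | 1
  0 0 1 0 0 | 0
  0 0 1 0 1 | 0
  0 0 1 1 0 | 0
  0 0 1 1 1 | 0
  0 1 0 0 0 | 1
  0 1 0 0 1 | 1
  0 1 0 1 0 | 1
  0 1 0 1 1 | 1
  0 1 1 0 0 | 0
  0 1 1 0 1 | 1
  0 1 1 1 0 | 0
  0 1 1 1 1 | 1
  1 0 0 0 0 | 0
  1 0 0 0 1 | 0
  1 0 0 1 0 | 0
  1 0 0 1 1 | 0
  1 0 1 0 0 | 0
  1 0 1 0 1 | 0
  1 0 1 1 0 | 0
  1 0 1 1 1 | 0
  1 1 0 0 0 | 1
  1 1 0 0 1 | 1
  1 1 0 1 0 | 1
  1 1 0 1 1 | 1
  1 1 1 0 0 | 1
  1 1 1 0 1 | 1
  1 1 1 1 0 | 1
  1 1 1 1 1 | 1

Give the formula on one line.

  (b & a) = 00000000000000000000000011111111
  ~a = 11111111111111110000000000000000
  ~c = 11110000111100001111000011110000
  (~a & ~c) = 11110000111100000000000000000000
  ((b & a) | (~a & ~c)) = 11110000111100000000000011111111
  (e & b) = 00000000010101010000000001010101
  (((b & a) | (~a & ~c)) | (e & b)) = 11110000111101010000000011111111

(((b & a) | (~a & ~c)) | (e & b))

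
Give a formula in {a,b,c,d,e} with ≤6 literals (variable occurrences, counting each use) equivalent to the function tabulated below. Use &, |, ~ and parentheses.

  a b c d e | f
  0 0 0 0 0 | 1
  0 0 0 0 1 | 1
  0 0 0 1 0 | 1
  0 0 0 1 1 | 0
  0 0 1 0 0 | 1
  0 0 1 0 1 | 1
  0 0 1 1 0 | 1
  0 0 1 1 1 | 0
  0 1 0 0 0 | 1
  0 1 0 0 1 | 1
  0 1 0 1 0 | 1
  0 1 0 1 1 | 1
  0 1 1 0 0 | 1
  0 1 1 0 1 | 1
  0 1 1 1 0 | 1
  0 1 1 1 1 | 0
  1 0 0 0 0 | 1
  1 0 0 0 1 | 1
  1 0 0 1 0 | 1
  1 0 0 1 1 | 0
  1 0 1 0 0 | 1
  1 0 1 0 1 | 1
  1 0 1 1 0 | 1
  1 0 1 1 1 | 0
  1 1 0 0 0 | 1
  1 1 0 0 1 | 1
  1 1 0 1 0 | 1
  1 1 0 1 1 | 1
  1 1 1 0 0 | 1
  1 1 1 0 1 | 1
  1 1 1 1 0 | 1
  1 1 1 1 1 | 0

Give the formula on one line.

  ~d = 11001100110011001100110011001100
  ~c = 11110000111100001111000011110000
  (b & ~c) = 00000000111100000000000011110000
  (~d | (b & ~c)) = 11001100111111001100110011111100
  ~e = 10101010101010101010101010101010
  ((~d | (b & ~c)) | ~e) = 11101110111111101110111011111110

((~d | (b & ~c)) | ~e)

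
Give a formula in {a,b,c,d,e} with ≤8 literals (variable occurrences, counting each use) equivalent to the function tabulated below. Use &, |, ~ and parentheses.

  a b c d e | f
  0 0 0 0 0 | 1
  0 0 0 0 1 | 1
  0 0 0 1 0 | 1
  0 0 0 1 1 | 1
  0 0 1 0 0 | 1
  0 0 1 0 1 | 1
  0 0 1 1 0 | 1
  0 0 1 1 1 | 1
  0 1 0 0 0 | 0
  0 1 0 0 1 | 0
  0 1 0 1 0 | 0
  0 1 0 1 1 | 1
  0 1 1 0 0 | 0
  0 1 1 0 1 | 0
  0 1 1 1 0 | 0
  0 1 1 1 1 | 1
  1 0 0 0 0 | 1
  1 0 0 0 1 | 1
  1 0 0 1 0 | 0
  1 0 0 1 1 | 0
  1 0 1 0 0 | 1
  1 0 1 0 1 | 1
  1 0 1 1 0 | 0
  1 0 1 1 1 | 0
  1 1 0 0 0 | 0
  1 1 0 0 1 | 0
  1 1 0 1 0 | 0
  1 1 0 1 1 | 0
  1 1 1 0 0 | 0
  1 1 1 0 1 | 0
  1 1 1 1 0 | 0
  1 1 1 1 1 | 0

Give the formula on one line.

((~a | ((~a & e) | ~d)) & ((e & d) | ~b))

  ~a = 11111111111111110000000000000000
  (~a & e) = 01010101010101010000000000000000
  ~d = 11001100110011001100110011001100
  ((~a & e) | ~d) = 11011101110111011100110011001100
  (~a | ((~a & e) | ~d)) = 11111111111111111100110011001100
  (e & d) = 00010001000100010001000100010001
  ~b = 11111111000000001111111100000000
  ((e & d) | ~b) = 11111111000100011111111100010001
  ((~a | ((~a & e) | ~d)) & ((e & d) | ~b)) = 11111111000100011100110000000000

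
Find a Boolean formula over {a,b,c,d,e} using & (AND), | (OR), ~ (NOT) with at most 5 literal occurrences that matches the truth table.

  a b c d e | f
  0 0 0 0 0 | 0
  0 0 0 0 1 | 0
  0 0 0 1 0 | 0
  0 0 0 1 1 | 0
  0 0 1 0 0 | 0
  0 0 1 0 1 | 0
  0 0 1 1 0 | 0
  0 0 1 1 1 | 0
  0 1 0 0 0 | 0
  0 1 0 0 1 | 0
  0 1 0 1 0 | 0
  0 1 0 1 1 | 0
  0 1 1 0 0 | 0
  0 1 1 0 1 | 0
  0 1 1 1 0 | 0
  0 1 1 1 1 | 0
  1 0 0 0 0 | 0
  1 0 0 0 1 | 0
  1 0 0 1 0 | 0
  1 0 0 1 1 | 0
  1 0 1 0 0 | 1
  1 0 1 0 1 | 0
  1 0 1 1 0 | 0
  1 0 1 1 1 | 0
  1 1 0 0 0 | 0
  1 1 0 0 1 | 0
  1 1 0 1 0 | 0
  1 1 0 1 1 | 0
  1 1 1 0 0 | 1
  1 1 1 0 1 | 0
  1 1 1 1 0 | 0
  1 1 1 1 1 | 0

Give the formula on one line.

  ~e = 10101010101010101010101010101010
  ~d = 11001100110011001100110011001100
  (e | ~d) = 11011101110111011101110111011101
  (~e & (e | ~d)) = 10001000100010001000100010001000
  (c & a) = 00000000000000000000111100001111
  ((~e & (e | ~d)) & (c & a)) = 00000000000000000000100000001000

((~e & (e | ~d)) & (c & a))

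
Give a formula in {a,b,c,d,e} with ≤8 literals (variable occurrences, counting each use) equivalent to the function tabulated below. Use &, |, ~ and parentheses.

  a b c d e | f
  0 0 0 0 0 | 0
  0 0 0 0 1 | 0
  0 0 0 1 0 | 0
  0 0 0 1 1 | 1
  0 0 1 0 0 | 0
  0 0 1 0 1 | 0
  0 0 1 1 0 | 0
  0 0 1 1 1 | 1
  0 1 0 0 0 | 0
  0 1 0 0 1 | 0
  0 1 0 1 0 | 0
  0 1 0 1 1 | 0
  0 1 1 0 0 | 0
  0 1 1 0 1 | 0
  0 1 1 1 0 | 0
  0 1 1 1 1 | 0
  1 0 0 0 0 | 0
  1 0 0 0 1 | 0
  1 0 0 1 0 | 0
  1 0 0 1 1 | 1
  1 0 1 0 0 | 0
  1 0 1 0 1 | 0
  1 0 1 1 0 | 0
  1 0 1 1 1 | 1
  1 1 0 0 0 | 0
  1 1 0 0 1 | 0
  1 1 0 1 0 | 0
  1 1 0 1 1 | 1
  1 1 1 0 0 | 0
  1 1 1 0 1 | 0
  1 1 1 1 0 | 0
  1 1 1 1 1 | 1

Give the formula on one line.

(((e | ~d) & d) & (~b | a))

  ~d = 11001100110011001100110011001100
  (e | ~d) = 11011101110111011101110111011101
  ((e | ~d) & d) = 00010001000100010001000100010001
  ~b = 11111111000000001111111100000000
  (~b | a) = 11111111000000001111111111111111
  (((e | ~d) & d) & (~b | a)) = 00010001000000000001000100010001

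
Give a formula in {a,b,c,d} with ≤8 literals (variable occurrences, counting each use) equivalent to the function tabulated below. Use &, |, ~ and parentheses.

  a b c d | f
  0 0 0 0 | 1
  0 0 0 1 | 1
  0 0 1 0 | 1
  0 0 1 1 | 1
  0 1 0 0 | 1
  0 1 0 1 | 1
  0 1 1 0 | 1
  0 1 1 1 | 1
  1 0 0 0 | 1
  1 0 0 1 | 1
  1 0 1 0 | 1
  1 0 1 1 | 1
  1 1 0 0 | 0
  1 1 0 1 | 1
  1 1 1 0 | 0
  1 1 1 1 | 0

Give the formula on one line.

((~a | ~b) | (((d | c) & ((d & ~c) | ~a)) & b))

  ~a = 1111111100000000
  ~b = 1111000011110000
  (~a | ~b) = 1111111111110000
  (d | c) = 0111011101110111
  ~c = 1100110011001100
  (d & ~c) = 0100010001000100
  ((d & ~c) | ~a) = 1111111101000100
  ((d | c) & ((d & ~c) | ~a)) = 0111011101000100
  (((d | c) & ((d & ~c) | ~a)) & b) = 0000011100000100
  ((~a | ~b) | (((d | c) & ((d & ~c) | ~a)) & b)) = 1111111111110100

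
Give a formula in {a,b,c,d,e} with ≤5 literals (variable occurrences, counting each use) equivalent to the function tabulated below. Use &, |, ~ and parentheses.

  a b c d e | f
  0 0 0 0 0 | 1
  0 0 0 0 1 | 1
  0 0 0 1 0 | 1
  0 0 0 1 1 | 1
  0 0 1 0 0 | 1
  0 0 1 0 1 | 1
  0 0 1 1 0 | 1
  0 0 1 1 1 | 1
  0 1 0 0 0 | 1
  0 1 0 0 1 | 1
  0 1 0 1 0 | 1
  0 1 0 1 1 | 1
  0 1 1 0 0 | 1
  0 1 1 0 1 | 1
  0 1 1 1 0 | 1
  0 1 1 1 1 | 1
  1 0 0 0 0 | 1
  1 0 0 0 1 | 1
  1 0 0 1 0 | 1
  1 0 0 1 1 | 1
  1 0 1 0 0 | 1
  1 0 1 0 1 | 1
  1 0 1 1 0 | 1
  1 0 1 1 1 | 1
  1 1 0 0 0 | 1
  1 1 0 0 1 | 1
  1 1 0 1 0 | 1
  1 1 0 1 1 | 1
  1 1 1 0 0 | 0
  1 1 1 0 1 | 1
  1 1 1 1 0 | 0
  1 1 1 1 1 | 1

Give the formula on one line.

  ~c = 11110000111100001111000011110000
  (~c & a) = 00000000000000001111000011110000
  ~a = 11111111111111110000000000000000
  ~b = 11111111000000001111111100000000
  (~a | ~b) = 11111111111111111111111100000000
  ((~a | ~b) | e) = 11111111111111111111111101010101
  ((~c & a) | ((~a | ~b) | e)) = 11111111111111111111111111110101

((~c & a) | ((~a | ~b) | e))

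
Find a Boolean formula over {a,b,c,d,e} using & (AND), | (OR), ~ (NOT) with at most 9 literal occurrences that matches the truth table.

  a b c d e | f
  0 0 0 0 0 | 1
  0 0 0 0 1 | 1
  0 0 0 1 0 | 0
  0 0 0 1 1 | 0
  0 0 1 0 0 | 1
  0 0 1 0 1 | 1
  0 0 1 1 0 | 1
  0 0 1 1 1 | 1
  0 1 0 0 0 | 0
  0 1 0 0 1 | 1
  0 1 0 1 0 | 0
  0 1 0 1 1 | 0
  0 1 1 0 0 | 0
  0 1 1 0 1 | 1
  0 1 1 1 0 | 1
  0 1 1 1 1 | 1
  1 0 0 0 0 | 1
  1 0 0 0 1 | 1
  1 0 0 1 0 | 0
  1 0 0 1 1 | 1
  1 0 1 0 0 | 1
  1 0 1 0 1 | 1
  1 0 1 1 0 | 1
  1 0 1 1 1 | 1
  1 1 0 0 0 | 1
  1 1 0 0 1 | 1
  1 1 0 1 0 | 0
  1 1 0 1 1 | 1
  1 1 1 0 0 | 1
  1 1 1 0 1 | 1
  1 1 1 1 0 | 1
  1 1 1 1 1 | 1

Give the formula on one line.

  (a | e) = 01010101010101011111111111111111
  ~b = 11111111000000001111111100000000
  (d | ~b) = 11111111001100111111111100110011
  ((a | e) | (d | ~b)) = 11111111011101111111111111111111
  (e & a) = 00000000000000000101010101010101
  ((e & a) | c) = 00001111000011110101111101011111
  ~d = 11001100110011001100110011001100
  (((e & a) | c) | ~d) = 11001111110011111101111111011111
  (((a | e) | (d | ~b)) & (((e & a) | c) | ~d)) = 11001111010001111101111111011111

(((a | e) | (d | ~b)) & (((e & a) | c) | ~d))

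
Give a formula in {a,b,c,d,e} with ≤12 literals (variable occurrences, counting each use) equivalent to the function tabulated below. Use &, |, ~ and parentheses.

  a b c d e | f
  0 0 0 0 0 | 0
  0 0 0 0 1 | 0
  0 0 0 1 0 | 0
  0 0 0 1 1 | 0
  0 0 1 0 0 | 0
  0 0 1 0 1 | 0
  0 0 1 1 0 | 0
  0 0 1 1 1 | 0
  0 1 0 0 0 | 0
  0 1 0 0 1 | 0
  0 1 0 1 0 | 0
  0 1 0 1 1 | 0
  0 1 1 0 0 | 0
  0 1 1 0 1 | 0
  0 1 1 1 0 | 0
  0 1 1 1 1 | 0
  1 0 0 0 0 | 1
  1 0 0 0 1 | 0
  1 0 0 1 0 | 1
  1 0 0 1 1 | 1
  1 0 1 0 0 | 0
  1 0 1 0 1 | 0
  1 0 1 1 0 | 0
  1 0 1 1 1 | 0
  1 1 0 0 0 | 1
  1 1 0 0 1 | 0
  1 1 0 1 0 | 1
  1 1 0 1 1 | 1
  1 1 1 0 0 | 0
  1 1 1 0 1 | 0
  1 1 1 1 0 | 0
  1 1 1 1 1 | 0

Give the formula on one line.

((((~b | ~c) & (~e | (c | a))) & ((d | ~e) & a)) & ~c)

  ~b = 11111111000000001111111100000000
  ~c = 11110000111100001111000011110000
  (~b | ~c) = 11111111111100001111111111110000
  ~e = 10101010101010101010101010101010
  (c | a) = 00001111000011111111111111111111
  (~e | (c | a)) = 10101111101011111111111111111111
  ((~b | ~c) & (~e | (c | a))) = 10101111101000001111111111110000
  (d | ~e) = 10111011101110111011101110111011
  ((d | ~e) & a) = 00000000000000001011101110111011
  (((~b | ~c) & (~e | (c | a))) & ((d | ~e) & a)) = 00000000000000001011101110110000
  ((((~b | ~c) & (~e | (c | a))) & ((d | ~e) & a)) & ~c) = 00000000000000001011000010110000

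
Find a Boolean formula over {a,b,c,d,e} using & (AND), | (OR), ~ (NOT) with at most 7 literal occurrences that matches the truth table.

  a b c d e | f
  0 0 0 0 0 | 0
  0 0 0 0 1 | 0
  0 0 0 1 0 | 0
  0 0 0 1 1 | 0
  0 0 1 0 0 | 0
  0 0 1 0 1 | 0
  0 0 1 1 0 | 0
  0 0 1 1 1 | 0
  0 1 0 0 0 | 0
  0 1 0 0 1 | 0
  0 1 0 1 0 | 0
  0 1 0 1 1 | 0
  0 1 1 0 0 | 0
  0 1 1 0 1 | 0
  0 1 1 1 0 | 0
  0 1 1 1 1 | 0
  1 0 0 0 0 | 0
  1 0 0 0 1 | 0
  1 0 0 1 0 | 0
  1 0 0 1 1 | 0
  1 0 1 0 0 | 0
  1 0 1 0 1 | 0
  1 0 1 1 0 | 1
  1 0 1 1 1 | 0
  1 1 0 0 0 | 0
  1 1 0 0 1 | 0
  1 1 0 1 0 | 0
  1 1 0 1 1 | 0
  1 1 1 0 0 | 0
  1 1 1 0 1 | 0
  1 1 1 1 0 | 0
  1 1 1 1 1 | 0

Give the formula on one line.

  (d & a) = 00000000000000000011001100110011
  ~e = 10101010101010101010101010101010
  ~d = 11001100110011001100110011001100
  (~e | ~d) = 11101110111011101110111011101110
  ~b = 11111111000000001111111100000000
  (c & ~b) = 00001111000000000000111100000000
  ((~e | ~d) & (c & ~b)) = 00001110000000000000111000000000
  ((d & a) & ((~e | ~d) & (c & ~b))) = 00000000000000000000001000000000

((d & a) & ((~e | ~d) & (c & ~b)))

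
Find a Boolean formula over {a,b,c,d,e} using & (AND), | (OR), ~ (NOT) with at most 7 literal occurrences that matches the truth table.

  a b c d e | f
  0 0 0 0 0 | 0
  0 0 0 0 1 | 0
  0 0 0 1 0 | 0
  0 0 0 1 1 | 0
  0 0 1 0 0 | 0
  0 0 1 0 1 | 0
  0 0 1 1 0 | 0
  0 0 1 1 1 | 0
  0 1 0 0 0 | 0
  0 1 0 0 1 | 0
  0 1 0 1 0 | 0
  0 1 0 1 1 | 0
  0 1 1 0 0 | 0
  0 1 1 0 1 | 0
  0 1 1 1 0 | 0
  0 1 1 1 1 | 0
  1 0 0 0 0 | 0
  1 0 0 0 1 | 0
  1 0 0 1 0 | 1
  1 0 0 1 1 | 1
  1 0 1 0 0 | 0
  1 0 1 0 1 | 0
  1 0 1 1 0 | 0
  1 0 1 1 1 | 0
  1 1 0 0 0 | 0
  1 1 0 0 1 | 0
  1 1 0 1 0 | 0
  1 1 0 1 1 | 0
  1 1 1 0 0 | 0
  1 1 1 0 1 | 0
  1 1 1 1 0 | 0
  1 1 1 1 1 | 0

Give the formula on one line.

  ~b = 11111111000000001111111100000000
  (a & ~b) = 00000000000000001111111100000000
  ((a & ~b) & d) = 00000000000000000011001100000000
  ~c = 11110000111100001111000011110000
  (~c | b) = 11110000111111111111000011111111
  (((a & ~b) & d) & (~c | b)) = 00000000000000000011000000000000

(((a & ~b) & d) & (~c | b))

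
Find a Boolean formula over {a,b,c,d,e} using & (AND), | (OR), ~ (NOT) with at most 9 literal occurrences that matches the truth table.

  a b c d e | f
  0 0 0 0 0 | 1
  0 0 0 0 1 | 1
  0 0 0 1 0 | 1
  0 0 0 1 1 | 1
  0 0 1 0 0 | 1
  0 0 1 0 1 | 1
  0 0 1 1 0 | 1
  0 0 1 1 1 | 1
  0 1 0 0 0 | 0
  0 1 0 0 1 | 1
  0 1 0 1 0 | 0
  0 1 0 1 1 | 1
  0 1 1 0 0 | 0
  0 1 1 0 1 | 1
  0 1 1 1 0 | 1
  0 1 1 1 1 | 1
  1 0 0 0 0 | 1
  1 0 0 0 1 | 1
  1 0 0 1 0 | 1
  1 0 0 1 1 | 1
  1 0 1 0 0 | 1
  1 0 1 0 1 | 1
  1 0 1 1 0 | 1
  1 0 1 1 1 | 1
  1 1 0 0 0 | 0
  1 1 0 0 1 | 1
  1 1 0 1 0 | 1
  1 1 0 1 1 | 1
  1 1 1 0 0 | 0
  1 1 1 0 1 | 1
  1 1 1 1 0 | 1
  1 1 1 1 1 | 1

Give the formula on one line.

((~b | e) | ((~e & d) & (a | c)))

  ~b = 11111111000000001111111100000000
  (~b | e) = 11111111010101011111111101010101
  ~e = 10101010101010101010101010101010
  (~e & d) = 00100010001000100010001000100010
  (a | c) = 00001111000011111111111111111111
  ((~e & d) & (a | c)) = 00000010000000100010001000100010
  ((~b | e) | ((~e & d) & (a | c))) = 11111111010101111111111101110111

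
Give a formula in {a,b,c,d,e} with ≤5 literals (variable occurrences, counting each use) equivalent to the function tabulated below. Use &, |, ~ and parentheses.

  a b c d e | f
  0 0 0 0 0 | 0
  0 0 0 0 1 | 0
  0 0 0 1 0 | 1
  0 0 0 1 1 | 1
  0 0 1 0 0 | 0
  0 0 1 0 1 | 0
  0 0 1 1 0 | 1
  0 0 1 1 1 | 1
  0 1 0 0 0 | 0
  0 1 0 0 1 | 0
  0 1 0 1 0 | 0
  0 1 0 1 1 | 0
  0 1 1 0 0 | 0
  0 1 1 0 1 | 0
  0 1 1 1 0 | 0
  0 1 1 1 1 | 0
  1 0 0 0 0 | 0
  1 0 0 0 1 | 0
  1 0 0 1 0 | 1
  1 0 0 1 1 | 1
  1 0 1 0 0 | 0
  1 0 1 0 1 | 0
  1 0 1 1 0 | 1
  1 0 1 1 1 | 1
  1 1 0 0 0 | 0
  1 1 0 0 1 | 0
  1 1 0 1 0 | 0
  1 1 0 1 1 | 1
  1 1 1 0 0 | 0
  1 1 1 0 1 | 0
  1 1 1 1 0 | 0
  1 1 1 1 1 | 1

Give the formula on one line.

  ~b = 11111111000000001111111100000000
  (a & e) = 00000000000000000101010101010101
  (~b | (a & e)) = 11111111000000001111111101010101
  ((~b | (a & e)) & d) = 00110011000000000011001100010001

((~b | (a & e)) & d)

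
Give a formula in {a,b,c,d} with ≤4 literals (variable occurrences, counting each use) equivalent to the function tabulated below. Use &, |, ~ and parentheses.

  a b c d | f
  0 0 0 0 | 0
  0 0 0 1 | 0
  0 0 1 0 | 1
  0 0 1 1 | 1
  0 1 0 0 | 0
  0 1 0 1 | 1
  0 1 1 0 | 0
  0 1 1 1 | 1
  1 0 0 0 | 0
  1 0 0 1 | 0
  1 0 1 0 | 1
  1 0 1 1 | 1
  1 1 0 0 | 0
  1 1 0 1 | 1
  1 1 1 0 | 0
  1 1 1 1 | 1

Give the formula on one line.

  (b & d) = 0000010100000101
  ~b = 1111000011110000
  (c & ~b) = 0011000000110000
  ((b & d) | (c & ~b)) = 0011010100110101

((b & d) | (c & ~b))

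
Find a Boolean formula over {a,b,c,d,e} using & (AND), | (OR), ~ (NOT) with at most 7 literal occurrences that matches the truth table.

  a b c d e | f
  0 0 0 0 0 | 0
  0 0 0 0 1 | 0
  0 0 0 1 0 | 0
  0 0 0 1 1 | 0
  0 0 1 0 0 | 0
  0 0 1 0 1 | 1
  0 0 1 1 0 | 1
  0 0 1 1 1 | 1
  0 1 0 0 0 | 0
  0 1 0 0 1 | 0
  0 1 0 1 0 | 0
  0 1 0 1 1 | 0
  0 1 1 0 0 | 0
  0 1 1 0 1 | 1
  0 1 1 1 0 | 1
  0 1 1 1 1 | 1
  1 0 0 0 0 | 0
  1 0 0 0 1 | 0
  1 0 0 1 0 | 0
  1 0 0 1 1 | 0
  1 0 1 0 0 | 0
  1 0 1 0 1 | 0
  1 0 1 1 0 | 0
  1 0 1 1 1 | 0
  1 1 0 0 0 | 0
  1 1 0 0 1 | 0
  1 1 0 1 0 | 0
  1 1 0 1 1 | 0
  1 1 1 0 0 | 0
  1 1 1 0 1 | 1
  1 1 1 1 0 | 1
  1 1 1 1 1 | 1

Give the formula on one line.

  ~a = 11111111111111110000000000000000
  (~a | b) = 11111111111111110000000011111111
  (d | e) = 01110111011101110111011101110111
  ((~a | b) & (d | e)) = 01110111011101110000000001110111
  (c & ((~a | b) & (d | e))) = 00000111000001110000000000000111

(c & ((~a | b) & (d | e)))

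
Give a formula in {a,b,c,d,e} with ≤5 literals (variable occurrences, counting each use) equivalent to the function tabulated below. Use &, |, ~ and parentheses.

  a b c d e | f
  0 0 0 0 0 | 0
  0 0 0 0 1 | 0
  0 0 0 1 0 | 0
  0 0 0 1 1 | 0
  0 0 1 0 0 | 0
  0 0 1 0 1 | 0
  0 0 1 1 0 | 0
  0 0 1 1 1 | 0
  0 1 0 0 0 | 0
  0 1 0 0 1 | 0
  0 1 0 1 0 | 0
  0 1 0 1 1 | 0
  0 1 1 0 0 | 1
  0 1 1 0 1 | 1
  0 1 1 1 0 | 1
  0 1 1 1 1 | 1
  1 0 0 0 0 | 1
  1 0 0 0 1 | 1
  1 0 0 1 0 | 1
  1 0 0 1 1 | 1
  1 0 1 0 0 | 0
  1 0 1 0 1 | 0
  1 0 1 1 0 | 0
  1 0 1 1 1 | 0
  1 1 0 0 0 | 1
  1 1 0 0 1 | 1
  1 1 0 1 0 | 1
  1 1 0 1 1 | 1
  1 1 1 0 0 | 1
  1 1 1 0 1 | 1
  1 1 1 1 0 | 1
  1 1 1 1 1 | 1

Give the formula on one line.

  (b & c) = 00000000000011110000000000001111
  ~c = 11110000111100001111000011110000
  (~c & a) = 00000000000000001111000011110000
  ((b & c) | (~c & a)) = 00000000000011111111000011111111

((b & c) | (~c & a))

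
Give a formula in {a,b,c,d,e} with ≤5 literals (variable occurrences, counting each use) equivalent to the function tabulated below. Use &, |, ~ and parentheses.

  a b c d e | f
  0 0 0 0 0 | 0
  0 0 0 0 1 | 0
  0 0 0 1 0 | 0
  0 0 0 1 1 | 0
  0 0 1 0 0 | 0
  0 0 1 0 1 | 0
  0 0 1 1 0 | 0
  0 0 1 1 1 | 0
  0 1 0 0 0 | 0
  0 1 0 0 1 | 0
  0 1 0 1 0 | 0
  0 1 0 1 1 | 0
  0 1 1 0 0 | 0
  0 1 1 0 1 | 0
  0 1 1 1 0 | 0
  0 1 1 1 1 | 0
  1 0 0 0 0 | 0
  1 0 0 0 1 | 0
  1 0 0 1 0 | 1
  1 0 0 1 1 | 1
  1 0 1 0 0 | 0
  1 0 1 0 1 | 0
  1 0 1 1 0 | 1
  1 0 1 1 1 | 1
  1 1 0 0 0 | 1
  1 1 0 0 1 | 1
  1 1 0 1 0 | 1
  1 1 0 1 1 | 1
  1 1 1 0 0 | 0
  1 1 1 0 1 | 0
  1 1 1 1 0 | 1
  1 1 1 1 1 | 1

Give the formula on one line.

(a & (d | (b & ~c)))

  ~c = 11110000111100001111000011110000
  (b & ~c) = 00000000111100000000000011110000
  (d | (b & ~c)) = 00110011111100110011001111110011
  (a & (d | (b & ~c))) = 00000000000000000011001111110011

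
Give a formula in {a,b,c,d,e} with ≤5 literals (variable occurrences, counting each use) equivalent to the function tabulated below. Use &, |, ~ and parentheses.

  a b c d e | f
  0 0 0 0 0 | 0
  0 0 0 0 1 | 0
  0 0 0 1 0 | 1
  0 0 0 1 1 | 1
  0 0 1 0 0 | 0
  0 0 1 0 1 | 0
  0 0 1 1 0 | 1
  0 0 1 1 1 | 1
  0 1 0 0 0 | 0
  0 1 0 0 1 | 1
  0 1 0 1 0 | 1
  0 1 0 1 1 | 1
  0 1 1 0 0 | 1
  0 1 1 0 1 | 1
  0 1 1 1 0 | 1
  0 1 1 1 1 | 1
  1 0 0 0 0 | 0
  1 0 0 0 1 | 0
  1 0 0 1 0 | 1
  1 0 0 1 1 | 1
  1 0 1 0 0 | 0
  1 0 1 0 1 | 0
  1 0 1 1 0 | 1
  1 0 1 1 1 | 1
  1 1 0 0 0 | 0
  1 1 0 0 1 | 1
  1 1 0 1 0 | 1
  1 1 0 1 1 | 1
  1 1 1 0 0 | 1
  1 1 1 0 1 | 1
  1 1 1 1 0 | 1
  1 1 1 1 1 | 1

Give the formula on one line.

  (d | b) = 00110011111111110011001111111111
  (e | d) = 01110111011101110111011101110111
  ((e | d) | c) = 01111111011111110111111101111111
  ((d | b) & ((e | d) | c)) = 00110011011111110011001101111111

((d | b) & ((e | d) | c))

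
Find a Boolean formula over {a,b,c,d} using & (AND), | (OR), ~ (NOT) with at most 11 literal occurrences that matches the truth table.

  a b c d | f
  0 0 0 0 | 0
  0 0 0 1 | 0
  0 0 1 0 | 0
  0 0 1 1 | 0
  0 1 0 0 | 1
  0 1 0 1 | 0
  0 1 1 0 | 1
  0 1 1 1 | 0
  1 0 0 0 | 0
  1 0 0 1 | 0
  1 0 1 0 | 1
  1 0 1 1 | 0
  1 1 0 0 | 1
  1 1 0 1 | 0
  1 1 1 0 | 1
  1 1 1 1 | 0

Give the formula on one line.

  (c | b) = 0011111100111111
  ~d = 1010101010101010
  ((c | b) & ~d) = 0010101000101010
  ~a = 1111111100000000
  ~c = 1100110011001100
  (~c | ~d) = 1110111011101110
  (~a & (~c | ~d)) = 1110111000000000
  (~d | (~a & (~c | ~d))) = 1110111010101010
  (a | b) = 0000111111111111
  ((~d | (~a & (~c | ~d))) & (a | b)) = 0000111010101010
  (((c | b) & ~d) & ((~d | (~a & (~c | ~d))) & (a | b))) = 0000101000101010

(((c | b) & ~d) & ((~d | (~a & (~c | ~d))) & (a | b)))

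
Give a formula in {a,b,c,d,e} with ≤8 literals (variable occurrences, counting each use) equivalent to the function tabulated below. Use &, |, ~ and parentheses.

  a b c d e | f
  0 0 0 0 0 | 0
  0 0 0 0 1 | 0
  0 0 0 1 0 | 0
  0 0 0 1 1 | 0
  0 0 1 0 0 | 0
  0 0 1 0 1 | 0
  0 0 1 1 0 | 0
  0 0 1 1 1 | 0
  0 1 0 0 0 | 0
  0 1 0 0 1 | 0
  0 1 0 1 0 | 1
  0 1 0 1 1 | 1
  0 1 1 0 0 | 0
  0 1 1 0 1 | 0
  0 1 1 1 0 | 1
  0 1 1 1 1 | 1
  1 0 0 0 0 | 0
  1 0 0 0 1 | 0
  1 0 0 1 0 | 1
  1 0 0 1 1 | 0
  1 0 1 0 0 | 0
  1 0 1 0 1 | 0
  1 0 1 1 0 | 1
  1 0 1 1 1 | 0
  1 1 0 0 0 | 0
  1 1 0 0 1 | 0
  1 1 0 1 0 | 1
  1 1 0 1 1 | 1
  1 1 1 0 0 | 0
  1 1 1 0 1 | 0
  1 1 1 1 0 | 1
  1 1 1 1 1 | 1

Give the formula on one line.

  ~a = 11111111111111110000000000000000
  (~a | b) = 11111111111111110000000011111111
  ~e = 10101010101010101010101010101010
  ((~a | b) | ~e) = 11111111111111111010101011111111
  (b | a) = 00000000111111111111111111111111
  (d & (b | a)) = 00000000001100110011001100110011
  (((~a | b) | ~e) & (d & (b | a))) = 00000000001100110010001000110011

(((~a | b) | ~e) & (d & (b | a)))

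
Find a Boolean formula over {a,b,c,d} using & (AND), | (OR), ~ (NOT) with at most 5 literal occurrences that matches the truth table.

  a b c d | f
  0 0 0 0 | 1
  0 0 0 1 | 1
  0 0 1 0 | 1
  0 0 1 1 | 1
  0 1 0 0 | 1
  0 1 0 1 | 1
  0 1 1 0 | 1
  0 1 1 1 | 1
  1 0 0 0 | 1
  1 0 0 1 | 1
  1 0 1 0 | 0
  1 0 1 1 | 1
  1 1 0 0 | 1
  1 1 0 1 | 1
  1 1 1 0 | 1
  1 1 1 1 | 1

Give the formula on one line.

((b | (~a | d)) | (~c | b))

  ~a = 1111111100000000
  (~a | d) = 1111111101010101
  (b | (~a | d)) = 1111111101011111
  ~c = 1100110011001100
  (~c | b) = 1100111111001111
  ((b | (~a | d)) | (~c | b)) = 1111111111011111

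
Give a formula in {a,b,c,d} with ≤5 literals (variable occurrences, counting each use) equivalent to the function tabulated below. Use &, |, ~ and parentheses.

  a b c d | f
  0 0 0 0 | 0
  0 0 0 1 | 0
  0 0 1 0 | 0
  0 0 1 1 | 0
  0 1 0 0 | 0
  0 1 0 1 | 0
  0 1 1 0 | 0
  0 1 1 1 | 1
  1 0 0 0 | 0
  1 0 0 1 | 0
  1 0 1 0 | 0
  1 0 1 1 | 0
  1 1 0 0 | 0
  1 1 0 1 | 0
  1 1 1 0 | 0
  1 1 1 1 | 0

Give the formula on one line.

(~a & ((c & b) & (d | a)))

  ~a = 1111111100000000
  (c & b) = 0000001100000011
  (d | a) = 0101010111111111
  ((c & b) & (d | a)) = 0000000100000011
  (~a & ((c & b) & (d | a))) = 0000000100000000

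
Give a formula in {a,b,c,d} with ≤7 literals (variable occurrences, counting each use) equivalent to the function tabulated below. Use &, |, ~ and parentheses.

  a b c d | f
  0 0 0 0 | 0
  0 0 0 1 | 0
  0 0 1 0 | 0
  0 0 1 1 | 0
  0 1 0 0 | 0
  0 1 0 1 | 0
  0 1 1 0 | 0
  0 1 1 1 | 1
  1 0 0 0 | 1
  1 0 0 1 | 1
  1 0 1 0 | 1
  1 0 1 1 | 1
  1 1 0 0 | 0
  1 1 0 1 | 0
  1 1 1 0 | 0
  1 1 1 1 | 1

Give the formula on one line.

  (b & c) = 0000001100000011
  ((b & c) & d) = 0000000100000001
  ~b = 1111000011110000
  (~b & a) = 0000000011110000
  (((b & c) & d) | (~b & a)) = 0000000111110001

(((b & c) & d) | (~b & a))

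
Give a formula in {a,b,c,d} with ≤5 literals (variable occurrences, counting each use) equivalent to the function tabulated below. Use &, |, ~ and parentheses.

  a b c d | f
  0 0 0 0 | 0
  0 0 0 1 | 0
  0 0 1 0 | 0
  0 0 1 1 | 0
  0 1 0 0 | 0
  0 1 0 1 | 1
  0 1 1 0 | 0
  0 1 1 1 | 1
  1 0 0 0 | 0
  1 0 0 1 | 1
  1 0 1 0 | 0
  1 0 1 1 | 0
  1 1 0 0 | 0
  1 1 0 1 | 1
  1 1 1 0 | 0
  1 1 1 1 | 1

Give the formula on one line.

  ~c = 1100110011001100
  (a & ~c) = 0000000011001100
  (b | (a & ~c)) = 0000111111001111
  (d & (b | (a & ~c))) = 0000010101000101

(d & (b | (a & ~c)))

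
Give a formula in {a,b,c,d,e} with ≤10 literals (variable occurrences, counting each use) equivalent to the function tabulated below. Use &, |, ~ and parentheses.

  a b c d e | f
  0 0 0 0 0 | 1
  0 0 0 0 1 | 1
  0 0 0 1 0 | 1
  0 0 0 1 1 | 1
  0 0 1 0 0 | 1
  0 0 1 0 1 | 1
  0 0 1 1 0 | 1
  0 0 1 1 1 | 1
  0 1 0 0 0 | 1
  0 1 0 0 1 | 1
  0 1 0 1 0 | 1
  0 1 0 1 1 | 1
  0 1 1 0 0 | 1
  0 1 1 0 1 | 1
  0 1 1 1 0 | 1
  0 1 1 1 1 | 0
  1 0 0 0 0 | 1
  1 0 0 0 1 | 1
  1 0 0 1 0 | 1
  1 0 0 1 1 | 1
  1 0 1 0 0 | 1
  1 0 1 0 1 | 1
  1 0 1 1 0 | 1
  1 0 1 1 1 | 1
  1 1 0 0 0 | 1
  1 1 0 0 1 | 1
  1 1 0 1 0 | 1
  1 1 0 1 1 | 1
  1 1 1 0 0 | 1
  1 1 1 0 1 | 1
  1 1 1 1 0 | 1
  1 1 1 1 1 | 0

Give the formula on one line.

  ~e = 10101010101010101010101010101010
  ~d = 11001100110011001100110011001100
  (~e | ~d) = 11101110111011101110111011101110
  ~b = 11111111000000001111111100000000
  ~a = 11111111111111110000000000000000
  (~d & ~a) = 11001100110011000000000000000000
  (~e | (~d & ~a)) = 11101110111011101010101010101010
  ((~e | (~d & ~a)) & c) = 00001110000011100000101000001010
  ~c = 11110000111100001111000011110000
  (((~e | (~d & ~a)) & c) | ~c) = 11111110111111101111101011111010
  ((((~e | (~d & ~a)) & c) | ~c) & d) = 00110010001100100011001000110010
  (~b | ((((~e | (~d & ~a)) & c) | ~c) & d)) = 11111111001100101111111100110010
  ((~e | ~d) | (~b | ((((~e | (~d & ~a)) & c) | ~c) & d))) = 11111111111111101111111111111110

((~e | ~d) | (~b | ((((~e | (~d & ~a)) & c) | ~c) & d)))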